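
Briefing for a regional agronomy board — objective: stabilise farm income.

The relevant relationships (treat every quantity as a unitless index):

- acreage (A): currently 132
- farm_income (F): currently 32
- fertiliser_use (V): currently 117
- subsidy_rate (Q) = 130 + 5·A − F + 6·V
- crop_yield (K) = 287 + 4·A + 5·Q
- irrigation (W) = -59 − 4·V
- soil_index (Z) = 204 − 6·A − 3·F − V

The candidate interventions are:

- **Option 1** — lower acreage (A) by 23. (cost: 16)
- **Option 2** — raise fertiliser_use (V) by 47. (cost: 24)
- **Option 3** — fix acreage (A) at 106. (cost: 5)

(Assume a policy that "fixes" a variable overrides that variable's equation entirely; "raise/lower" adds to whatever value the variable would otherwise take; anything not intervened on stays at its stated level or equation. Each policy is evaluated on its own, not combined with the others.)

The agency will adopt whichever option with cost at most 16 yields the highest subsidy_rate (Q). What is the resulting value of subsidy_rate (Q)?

Option 1 (A − 23):
  A = 132 − 23 = 109
  F = 32
  V = 117
  Q = 130 + 5·109 − 32 + 6·117 = 1345
Option 3 (A := 106):
  A = 106
  F = 32
  V = 117
  Q = 130 + 5·106 − 32 + 6·117 = 1330
Comparing — Option 1: Q=1345, Option 3: Q=1330. Highest is 1345 (Option 1).

1345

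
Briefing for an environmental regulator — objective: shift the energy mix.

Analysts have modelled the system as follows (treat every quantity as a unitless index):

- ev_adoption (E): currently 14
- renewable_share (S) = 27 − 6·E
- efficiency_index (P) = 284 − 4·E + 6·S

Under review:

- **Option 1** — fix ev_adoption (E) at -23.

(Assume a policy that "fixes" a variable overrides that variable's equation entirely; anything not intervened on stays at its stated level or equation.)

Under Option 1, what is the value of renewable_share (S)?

Option 1 (E := -23):
  E = -23
  S = 27 − 6·(-23) = 165

165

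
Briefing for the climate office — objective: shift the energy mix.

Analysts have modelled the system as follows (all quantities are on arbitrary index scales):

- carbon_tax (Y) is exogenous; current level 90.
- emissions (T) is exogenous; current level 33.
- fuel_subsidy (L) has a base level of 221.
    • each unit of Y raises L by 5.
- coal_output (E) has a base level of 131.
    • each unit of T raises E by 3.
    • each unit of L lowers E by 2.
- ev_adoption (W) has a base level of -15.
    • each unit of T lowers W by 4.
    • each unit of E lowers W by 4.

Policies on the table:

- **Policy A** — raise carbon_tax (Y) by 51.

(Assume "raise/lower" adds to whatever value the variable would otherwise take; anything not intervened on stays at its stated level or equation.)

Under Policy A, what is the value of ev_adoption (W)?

Policy A (Y + 51):
  Y = 90 + 51 = 141
  T = 33
  L = 221 + 5·141 = 926
  E = 131 + 3·33 − 2·926 = -1622
  W = -15 − 4·33 − 4·(-1622) = 6341

6341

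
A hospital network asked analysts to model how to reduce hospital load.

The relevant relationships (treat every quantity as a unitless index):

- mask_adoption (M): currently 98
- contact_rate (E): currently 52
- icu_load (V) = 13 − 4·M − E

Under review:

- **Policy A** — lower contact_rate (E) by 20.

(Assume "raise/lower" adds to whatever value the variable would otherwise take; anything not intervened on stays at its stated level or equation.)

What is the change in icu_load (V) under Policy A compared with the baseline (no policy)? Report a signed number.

Baseline:
  M = 98
  E = 52
  V = 13 − 4·98 − 52 = -431
Policy A (E − 20):
  M = 98
  E = 52 − 20 = 32
  V = 13 − 4·98 − 32 = -411
Change in V: -411 − (-431) = 20

20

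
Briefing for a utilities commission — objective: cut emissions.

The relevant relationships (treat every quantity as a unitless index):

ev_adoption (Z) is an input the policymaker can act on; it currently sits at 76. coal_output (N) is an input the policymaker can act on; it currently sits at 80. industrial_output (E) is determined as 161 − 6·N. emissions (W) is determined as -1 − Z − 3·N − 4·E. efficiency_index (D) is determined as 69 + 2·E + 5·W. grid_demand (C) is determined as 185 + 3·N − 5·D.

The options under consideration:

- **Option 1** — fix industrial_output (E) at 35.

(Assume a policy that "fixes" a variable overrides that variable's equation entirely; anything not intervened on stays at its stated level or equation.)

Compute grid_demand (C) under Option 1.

Option 1 (E := 35):
  Z = 76
  N = 80
  E = 35
  W = -1 − 76 − 3·80 − 4·35 = -457
  D = 69 + 2·35 + 5·(-457) = -2146
  C = 185 + 3·80 − 5·(-2146) = 11155

11155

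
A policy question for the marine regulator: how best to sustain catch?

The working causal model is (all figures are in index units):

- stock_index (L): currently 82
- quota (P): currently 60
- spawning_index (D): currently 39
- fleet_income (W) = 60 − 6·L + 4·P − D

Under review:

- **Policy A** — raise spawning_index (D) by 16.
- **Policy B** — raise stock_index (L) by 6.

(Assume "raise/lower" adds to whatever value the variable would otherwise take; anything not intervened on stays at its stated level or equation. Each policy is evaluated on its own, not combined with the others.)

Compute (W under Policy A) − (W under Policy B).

20

Policy A (D + 16):
  L = 82
  P = 60
  D = 39 + 16 = 55
  W = 60 − 6·82 + 4·60 − 55 = -247
Policy B (L + 6):
  L = 82 + 6 = 88
  P = 60
  D = 39
  W = 60 − 6·88 + 4·60 − 39 = -267
W: -247 − (-267) = 20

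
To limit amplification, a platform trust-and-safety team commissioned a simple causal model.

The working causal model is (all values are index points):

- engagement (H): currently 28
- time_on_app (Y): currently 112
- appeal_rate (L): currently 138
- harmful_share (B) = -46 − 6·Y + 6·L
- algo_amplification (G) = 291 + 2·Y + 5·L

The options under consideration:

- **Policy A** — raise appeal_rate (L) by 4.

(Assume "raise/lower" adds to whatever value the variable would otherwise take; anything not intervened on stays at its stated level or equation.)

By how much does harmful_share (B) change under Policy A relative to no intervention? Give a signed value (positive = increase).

Baseline:
  Y = 112
  L = 138
  B = -46 − 6·112 + 6·138 = 110
Policy A (L + 4):
  Y = 112
  L = 138 + 4 = 142
  B = -46 − 6·112 + 6·142 = 134
Change in B: 134 − 110 = 24

24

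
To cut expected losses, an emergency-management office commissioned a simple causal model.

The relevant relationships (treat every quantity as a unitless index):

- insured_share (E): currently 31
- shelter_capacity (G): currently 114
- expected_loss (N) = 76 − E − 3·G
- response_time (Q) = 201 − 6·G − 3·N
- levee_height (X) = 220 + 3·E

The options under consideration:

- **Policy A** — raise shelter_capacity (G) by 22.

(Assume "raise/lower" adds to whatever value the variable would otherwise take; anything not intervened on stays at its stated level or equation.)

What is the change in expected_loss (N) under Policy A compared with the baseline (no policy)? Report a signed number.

Baseline:
  E = 31
  G = 114
  N = 76 − 31 − 3·114 = -297
Policy A (G + 22):
  E = 31
  G = 114 + 22 = 136
  N = 76 − 31 − 3·136 = -363
Change in N: -363 − (-297) = -66

-66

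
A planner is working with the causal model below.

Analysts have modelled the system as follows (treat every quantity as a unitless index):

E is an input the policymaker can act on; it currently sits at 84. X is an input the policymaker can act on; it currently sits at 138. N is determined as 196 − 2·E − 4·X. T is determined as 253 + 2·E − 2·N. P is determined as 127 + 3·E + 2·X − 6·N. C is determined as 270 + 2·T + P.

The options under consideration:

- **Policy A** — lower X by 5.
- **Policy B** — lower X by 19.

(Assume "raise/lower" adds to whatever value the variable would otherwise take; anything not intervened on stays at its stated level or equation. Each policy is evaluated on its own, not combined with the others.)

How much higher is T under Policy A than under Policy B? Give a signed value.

Policy A (X − 5):
  E = 84
  X = 138 − 5 = 133
  N = 196 − 2·84 − 4·133 = -504
  T = 253 + 2·84 − 2·(-504) = 1429
Policy B (X − 19):
  E = 84
  X = 138 − 19 = 119
  N = 196 − 2·84 − 4·119 = -448
  T = 253 + 2·84 − 2·(-448) = 1317
T: 1429 − 1317 = 112

112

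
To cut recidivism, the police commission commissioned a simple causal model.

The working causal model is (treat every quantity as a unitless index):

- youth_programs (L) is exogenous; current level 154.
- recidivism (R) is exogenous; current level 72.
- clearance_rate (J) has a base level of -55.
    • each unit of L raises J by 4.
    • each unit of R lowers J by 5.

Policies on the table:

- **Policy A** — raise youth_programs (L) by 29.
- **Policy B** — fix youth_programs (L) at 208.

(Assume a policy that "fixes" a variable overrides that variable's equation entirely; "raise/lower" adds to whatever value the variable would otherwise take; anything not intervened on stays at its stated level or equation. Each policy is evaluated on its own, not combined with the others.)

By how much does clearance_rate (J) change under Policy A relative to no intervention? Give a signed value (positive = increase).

Baseline:
  L = 154
  R = 72
  J = -55 + 4·154 − 5·72 = 201
Policy A (L + 29):
  L = 154 + 29 = 183
  R = 72
  J = -55 + 4·183 − 5·72 = 317
Change in J: 317 − 201 = 116

116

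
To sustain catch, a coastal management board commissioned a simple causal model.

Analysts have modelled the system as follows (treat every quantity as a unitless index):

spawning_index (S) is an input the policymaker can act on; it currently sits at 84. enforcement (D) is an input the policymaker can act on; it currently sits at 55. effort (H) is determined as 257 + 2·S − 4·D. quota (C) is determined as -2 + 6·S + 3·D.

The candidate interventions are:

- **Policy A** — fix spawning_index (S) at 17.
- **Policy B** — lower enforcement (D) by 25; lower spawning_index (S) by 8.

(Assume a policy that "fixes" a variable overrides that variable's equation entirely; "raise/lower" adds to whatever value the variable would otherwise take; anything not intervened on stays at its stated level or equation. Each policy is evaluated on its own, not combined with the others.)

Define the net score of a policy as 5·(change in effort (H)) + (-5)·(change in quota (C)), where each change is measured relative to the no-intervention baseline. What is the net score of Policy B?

Baseline:
  S = 84
  D = 55
  H = 257 + 2·84 − 4·55 = 205
  C = -2 + 6·84 + 3·55 = 667
Policy B (D − 25, S − 8):
  S = 84 − 8 = 76
  D = 55 − 25 = 30
  H = 257 + 2·76 − 4·30 = 289
  C = -2 + 6·76 + 3·30 = 544
ΔH = 289 − 205 = 84; ΔC = 544 − 667 = -123
Score = 5·84 + (-5)·(-123) = 1035

1035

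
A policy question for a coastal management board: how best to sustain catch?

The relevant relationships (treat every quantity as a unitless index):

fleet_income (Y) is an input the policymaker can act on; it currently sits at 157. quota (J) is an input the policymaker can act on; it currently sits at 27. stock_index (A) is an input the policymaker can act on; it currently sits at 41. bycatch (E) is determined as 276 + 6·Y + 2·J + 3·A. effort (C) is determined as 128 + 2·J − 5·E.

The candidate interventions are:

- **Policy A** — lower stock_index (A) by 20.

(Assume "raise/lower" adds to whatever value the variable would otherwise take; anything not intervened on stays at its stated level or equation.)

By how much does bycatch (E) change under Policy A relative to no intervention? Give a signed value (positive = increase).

-60

Baseline:
  Y = 157
  J = 27
  A = 41
  E = 276 + 6·157 + 2·27 + 3·41 = 1395
Policy A (A − 20):
  Y = 157
  J = 27
  A = 41 − 20 = 21
  E = 276 + 6·157 + 2·27 + 3·21 = 1335
Change in E: 1335 − 1395 = -60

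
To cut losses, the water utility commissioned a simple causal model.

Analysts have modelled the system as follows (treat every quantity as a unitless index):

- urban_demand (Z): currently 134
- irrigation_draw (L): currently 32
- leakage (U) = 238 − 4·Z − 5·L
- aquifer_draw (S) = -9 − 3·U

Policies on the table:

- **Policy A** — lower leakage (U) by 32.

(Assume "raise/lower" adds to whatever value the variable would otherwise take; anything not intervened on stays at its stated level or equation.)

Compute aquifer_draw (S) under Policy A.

1461

Policy A (U − 32):
  Z = 134
  L = 32
  U = 238 − 4·134 − 5·32 (−32 from intervention) = -490
  S = -9 − 3·(-490) = 1461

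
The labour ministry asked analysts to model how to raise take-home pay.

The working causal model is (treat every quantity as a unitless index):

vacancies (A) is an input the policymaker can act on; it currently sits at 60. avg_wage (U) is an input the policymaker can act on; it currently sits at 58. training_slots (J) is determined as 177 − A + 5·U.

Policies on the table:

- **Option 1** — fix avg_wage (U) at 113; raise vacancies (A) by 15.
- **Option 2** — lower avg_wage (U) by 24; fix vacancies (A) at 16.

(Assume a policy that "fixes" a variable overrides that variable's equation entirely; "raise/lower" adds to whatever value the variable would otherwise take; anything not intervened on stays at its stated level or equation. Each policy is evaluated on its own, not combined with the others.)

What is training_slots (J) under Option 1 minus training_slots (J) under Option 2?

336

Option 1 (U := 113, A + 15):
  A = 60 + 15 = 75
  U = 113
  J = 177 − 75 + 5·113 = 667
Option 2 (U − 24, A := 16):
  A = 16
  U = 58 − 24 = 34
  J = 177 − 16 + 5·34 = 331
J: 667 − 331 = 336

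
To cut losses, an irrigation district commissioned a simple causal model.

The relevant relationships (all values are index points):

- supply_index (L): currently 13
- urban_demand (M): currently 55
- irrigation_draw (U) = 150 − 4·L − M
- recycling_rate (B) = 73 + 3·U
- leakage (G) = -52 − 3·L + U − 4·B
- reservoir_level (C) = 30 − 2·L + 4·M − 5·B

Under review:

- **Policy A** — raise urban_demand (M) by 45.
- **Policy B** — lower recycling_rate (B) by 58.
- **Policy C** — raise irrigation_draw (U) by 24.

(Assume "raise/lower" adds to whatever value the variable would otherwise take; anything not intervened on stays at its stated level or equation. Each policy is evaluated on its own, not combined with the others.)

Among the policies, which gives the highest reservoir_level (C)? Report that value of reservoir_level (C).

Policy A (M + 45):
  L = 13
  M = 55 + 45 = 100
  U = 150 − 4·13 − 100 = -2
  B = 73 + 3·(-2) = 67
  C = 30 − 2·13 + 4·100 − 5·67 = 69
Policy B (B − 58):
  L = 13
  M = 55
  U = 150 − 4·13 − 55 = 43
  B = 73 + 3·43 (−58 from intervention) = 144
  C = 30 − 2·13 + 4·55 − 5·144 = -496
Policy C (U + 24):
  L = 13
  M = 55
  U = 150 − 4·13 − 55 (+24 from intervention) = 67
  B = 73 + 3·67 = 274
  C = 30 − 2·13 + 4·55 − 5·274 = -1146
Comparing — Policy A: C=69, Policy B: C=-496, Policy C: C=-1146. Highest is 69 (Policy A).

69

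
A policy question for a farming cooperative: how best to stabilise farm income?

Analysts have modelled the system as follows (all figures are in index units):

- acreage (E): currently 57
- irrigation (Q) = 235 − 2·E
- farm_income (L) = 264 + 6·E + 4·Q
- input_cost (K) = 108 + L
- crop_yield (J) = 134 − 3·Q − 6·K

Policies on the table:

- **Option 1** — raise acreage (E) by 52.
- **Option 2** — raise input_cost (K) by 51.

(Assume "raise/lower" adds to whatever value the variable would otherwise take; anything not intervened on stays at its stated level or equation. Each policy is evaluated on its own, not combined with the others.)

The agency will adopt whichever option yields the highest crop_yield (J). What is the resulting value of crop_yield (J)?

-6481

Option 1 (E + 52):
  E = 57 + 52 = 109
  Q = 235 − 2·109 = 17
  L = 264 + 6·109 + 4·17 = 986
  K = 108 + 986 = 1094
  J = 134 − 3·17 − 6·1094 = -6481
Option 2 (K + 51):
  E = 57
  Q = 235 − 2·57 = 121
  L = 264 + 6·57 + 4·121 = 1090
  K = 108 + 1090 (+51 from intervention) = 1249
  J = 134 − 3·121 − 6·1249 = -7723
Comparing — Option 1: J=-6481, Option 2: J=-7723. Highest is -6481 (Option 1).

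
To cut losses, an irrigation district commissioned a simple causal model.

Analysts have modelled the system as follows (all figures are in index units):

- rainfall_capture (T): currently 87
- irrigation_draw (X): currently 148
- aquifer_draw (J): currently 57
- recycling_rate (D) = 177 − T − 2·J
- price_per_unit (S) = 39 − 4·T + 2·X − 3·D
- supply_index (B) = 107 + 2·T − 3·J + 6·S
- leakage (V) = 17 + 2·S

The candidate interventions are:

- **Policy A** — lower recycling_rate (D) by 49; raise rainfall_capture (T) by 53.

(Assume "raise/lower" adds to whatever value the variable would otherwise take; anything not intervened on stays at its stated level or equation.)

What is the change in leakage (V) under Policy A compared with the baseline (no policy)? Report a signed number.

Baseline:
  T = 87
  X = 148
  J = 57
  D = 177 − 87 − 2·57 = -24
  S = 39 − 4·87 + 2·148 − 3·(-24) = 59
  V = 17 + 2·59 = 135
Policy A (D − 49, T + 53):
  T = 87 + 53 = 140
  X = 148
  J = 57
  D = 177 − 140 − 2·57 (−49 from intervention) = -126
  S = 39 − 4·140 + 2·148 − 3·(-126) = 153
  V = 17 + 2·153 = 323
Change in V: 323 − 135 = 188

188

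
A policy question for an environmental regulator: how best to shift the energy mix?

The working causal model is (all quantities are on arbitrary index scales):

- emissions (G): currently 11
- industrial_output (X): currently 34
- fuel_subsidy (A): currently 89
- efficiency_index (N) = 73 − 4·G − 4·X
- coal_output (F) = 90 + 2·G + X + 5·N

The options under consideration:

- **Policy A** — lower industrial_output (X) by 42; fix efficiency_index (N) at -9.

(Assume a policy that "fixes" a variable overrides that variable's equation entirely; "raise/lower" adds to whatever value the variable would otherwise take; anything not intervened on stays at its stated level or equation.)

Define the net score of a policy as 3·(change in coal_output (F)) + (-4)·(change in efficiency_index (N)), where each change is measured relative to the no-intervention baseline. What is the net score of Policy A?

Baseline:
  G = 11
  X = 34
  N = 73 − 4·11 − 4·34 = -107
  F = 90 + 2·11 + 34 + 5·(-107) = -389
Policy A (X − 42, N := -9):
  G = 11
  X = 34 − 42 = -8
  N = -9
  F = 90 + 2·11 + (-8) + 5·(-9) = 59
ΔF = 59 − (-389) = 448; ΔN = -9 − (-107) = 98
Score = 3·448 + (-4)·98 = 952

952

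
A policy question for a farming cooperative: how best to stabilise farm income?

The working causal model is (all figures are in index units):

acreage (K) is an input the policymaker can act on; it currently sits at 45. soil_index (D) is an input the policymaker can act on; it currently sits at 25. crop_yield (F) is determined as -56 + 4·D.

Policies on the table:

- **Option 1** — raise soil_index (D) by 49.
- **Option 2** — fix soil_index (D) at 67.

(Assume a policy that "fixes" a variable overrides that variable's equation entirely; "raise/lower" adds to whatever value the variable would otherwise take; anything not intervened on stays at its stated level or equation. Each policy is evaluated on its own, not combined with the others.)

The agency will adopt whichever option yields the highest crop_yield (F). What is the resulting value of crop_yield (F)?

Option 1 (D + 49):
  D = 25 + 49 = 74
  F = -56 + 4·74 = 240
Option 2 (D := 67):
  D = 67
  F = -56 + 4·67 = 212
Comparing — Option 1: F=240, Option 2: F=212. Highest is 240 (Option 1).

240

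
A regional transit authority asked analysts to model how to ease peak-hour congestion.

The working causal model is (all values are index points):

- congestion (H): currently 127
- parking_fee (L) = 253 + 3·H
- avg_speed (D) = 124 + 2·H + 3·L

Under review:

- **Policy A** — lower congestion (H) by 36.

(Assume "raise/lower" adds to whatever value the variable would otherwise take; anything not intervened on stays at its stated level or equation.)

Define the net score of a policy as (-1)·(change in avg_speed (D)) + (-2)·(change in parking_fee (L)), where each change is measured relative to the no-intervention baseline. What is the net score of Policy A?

612

Baseline:
  H = 127
  L = 253 + 3·127 = 634
  D = 124 + 2·127 + 3·634 = 2280
Policy A (H − 36):
  H = 127 − 36 = 91
  L = 253 + 3·91 = 526
  D = 124 + 2·91 + 3·526 = 1884
ΔD = 1884 − 2280 = -396; ΔL = 526 − 634 = -108
Score = (-1)·(-396) + (-2)·(-108) = 612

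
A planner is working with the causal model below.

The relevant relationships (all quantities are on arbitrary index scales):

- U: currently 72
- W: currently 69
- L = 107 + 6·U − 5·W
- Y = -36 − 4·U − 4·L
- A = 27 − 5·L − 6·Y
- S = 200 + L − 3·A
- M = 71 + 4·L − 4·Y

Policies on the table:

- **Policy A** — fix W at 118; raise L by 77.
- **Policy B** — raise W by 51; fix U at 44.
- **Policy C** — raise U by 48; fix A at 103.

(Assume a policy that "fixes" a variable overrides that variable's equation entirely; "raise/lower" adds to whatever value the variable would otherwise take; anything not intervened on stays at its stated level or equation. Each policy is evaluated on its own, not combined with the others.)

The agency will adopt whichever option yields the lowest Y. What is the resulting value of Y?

-2444

Policy A (W := 118, L + 77):
  U = 72
  W = 118
  L = 107 + 6·72 − 5·118 (+77 from intervention) = 26
  Y = -36 − 4·72 − 4·26 = -428
Policy B (W + 51, U := 44):
  U = 44
  W = 69 + 51 = 120
  L = 107 + 6·44 − 5·120 = -229
  Y = -36 − 4·44 − 4·(-229) = 704
Policy C (U + 48, A := 103):
  U = 72 + 48 = 120
  W = 69
  L = 107 + 6·120 − 5·69 = 482
  Y = -36 − 4·120 − 4·482 = -2444
Comparing — Policy A: Y=-428, Policy B: Y=704, Policy C: Y=-2444. Lowest is -2444 (Policy C).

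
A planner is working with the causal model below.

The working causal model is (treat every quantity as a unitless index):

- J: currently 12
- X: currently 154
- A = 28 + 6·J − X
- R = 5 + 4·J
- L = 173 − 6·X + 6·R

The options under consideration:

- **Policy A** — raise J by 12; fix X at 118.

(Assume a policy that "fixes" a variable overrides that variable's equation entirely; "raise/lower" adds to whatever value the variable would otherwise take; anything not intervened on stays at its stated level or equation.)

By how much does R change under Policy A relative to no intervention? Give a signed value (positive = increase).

Baseline:
  J = 12
  R = 5 + 4·12 = 53
Policy A (J + 12, X := 118):
  J = 12 + 12 = 24
  R = 5 + 4·24 = 101
Change in R: 101 − 53 = 48

48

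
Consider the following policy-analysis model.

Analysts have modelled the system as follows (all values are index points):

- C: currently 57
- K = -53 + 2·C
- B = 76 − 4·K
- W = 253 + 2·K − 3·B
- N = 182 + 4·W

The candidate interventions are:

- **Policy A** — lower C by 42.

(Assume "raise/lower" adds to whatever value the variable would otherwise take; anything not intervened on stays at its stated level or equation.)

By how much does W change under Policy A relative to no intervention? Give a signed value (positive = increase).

-1176

Baseline:
  C = 57
  K = -53 + 2·57 = 61
  B = 76 − 4·61 = -168
  W = 253 + 2·61 − 3·(-168) = 879
Policy A (C − 42):
  C = 57 − 42 = 15
  K = -53 + 2·15 = -23
  B = 76 − 4·(-23) = 168
  W = 253 + 2·(-23) − 3·168 = -297
Change in W: -297 − 879 = -1176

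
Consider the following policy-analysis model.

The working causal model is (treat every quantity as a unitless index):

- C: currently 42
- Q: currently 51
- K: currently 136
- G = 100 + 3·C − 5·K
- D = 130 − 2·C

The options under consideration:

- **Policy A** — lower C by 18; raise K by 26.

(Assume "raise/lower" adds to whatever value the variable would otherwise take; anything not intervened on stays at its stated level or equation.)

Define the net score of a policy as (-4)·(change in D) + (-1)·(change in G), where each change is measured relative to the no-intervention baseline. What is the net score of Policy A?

Baseline:
  C = 42
  K = 136
  G = 100 + 3·42 − 5·136 = -454
  D = 130 − 2·42 = 46
Policy A (C − 18, K + 26):
  C = 42 − 18 = 24
  K = 136 + 26 = 162
  G = 100 + 3·24 − 5·162 = -638
  D = 130 − 2·24 = 82
ΔD = 82 − 46 = 36; ΔG = -638 − (-454) = -184
Score = (-4)·36 + (-1)·(-184) = 40

40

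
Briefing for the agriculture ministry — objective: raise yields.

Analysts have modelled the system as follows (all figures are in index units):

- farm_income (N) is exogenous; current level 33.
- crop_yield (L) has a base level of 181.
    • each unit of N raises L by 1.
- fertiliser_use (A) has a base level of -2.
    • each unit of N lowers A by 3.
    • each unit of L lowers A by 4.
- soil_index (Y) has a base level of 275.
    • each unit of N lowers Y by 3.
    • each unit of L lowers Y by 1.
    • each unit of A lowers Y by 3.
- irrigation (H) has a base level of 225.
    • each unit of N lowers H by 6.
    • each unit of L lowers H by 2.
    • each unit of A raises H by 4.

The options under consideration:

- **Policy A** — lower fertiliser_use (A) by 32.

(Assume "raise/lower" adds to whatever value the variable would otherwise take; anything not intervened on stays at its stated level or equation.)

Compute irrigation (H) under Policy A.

-4357

Policy A (A − 32):
  N = 33
  L = 181 + 33 = 214
  A = -2 − 3·33 − 4·214 (−32 from intervention) = -989
  H = 225 − 6·33 − 2·214 + 4·(-989) = -4357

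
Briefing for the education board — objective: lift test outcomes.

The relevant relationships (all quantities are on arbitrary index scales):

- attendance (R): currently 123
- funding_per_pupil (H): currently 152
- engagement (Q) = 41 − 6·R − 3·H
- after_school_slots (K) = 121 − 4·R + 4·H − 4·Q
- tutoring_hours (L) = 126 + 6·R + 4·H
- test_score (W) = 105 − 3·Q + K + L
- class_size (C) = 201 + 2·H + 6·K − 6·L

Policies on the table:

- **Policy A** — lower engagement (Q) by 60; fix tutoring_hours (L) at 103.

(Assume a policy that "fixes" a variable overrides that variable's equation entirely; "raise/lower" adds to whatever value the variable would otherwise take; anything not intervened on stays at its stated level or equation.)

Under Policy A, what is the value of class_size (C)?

Policy A (Q − 60, L := 103):
  R = 123
  H = 152
  Q = 41 − 6·123 − 3·152 (−60 from intervention) = -1213
  K = 121 − 4·123 + 4·152 − 4·(-1213) = 5089
  L = 103
  C = 201 + 2·152 + 6·5089 − 6·103 = 30421

30421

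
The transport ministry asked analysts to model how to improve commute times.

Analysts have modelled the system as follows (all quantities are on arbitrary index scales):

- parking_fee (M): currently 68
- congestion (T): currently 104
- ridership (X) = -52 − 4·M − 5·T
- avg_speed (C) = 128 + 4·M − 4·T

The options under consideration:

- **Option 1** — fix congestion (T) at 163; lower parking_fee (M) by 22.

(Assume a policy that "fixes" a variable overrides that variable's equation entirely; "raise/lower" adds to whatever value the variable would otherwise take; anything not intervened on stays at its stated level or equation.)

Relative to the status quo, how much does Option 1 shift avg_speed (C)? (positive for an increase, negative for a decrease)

-324

Baseline:
  M = 68
  T = 104
  C = 128 + 4·68 − 4·104 = -16
Option 1 (T := 163, M − 22):
  M = 68 − 22 = 46
  T = 163
  C = 128 + 4·46 − 4·163 = -340
Change in C: -340 − (-16) = -324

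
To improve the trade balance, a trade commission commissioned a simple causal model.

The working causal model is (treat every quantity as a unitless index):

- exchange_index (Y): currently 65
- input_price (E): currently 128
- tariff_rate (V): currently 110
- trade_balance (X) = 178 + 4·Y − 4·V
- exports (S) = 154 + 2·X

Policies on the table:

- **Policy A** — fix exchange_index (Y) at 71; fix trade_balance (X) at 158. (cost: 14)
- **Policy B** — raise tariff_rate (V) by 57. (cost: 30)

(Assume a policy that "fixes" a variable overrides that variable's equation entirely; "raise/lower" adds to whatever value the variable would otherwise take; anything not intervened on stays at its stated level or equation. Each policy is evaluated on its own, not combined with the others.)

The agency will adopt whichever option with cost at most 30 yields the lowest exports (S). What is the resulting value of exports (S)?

Policy A (Y := 71, X := 158):
  Y = 71
  V = 110
  X = 158
  S = 154 + 2·158 = 470
Policy B (V + 57):
  Y = 65
  V = 110 + 57 = 167
  X = 178 + 4·65 − 4·167 = -230
  S = 154 + 2·(-230) = -306
Comparing — Policy A: S=470, Policy B: S=-306. Lowest is -306 (Policy B).

-306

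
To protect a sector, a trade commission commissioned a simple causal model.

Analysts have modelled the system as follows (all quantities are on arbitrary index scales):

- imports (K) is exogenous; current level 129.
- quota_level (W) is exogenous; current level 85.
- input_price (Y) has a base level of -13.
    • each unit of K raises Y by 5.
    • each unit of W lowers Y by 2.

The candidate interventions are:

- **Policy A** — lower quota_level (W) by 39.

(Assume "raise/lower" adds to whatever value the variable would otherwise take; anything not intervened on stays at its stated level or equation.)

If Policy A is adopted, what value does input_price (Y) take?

Policy A (W − 39):
  K = 129
  W = 85 − 39 = 46
  Y = -13 + 5·129 − 2·46 = 540

540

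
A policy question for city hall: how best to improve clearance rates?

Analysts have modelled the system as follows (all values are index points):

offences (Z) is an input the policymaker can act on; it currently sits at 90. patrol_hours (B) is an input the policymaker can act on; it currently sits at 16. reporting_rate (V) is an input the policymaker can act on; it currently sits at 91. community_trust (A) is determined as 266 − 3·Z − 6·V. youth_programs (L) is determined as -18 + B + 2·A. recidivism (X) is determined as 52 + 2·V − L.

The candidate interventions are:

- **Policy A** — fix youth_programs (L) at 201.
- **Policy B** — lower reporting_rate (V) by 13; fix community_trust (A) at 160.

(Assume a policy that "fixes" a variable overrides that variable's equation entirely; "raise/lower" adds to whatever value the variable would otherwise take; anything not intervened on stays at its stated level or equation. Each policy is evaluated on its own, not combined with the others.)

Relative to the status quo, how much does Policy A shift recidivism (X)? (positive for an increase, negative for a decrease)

-1303

Baseline:
  Z = 90
  B = 16
  V = 91
  A = 266 − 3·90 − 6·91 = -550
  L = -18 + 16 + 2·(-550) = -1102
  X = 52 + 2·91 − (-1102) = 1336
Policy A (L := 201):
  Z = 90
  B = 16
  V = 91
  A = 266 − 3·90 − 6·91 = -550
  L = 201
  X = 52 + 2·91 − 201 = 33
Change in X: 33 − 1336 = -1303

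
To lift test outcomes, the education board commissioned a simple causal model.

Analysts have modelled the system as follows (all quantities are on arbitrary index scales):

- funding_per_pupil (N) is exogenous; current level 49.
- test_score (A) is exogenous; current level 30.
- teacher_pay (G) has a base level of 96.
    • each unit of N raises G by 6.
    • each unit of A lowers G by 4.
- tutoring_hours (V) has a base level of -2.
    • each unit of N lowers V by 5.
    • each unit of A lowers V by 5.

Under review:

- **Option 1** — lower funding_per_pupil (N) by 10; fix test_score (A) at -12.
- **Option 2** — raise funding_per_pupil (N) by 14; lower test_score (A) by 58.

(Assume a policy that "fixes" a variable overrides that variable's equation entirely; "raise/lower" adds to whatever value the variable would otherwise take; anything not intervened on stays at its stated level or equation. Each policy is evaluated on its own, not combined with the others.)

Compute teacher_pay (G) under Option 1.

Option 1 (N − 10, A := -12):
  N = 49 − 10 = 39
  A = -12
  G = 96 + 6·39 − 4·(-12) = 378

378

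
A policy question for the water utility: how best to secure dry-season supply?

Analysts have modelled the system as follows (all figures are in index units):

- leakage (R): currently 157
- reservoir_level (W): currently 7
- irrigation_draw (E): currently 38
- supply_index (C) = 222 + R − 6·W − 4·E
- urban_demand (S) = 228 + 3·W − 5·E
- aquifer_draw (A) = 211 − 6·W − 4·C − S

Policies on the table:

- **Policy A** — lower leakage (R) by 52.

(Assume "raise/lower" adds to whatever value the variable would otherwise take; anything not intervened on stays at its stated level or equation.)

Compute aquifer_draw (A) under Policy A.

Policy A (R − 52):
  R = 157 − 52 = 105
  W = 7
  E = 38
  C = 222 + 105 − 6·7 − 4·38 = 133
  S = 228 + 3·7 − 5·38 = 59
  A = 211 − 6·7 − 4·133 − 59 = -422

-422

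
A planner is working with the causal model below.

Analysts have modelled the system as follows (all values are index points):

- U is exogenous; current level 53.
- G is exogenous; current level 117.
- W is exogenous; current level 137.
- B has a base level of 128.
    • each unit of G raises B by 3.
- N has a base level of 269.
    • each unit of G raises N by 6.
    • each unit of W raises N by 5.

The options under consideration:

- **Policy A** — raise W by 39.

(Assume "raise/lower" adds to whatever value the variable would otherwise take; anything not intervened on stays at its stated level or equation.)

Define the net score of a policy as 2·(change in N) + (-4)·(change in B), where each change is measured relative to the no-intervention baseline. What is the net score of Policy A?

Baseline:
  G = 117
  W = 137
  B = 128 + 3·117 = 479
  N = 269 + 6·117 + 5·137 = 1656
Policy A (W + 39):
  G = 117
  W = 137 + 39 = 176
  B = 128 + 3·117 = 479
  N = 269 + 6·117 + 5·176 = 1851
ΔN = 1851 − 1656 = 195; ΔB = 479 − 479 = 0
Score = 2·195 + (-4)·0 = 390

390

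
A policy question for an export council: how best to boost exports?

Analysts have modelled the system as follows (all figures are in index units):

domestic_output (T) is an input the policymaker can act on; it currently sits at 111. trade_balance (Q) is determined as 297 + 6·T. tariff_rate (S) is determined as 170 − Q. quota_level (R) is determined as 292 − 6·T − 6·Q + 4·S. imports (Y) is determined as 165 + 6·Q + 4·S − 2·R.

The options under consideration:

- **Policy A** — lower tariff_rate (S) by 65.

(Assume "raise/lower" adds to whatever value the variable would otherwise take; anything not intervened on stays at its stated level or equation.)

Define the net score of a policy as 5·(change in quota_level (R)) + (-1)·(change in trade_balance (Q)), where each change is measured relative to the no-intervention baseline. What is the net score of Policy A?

Baseline:
  T = 111
  Q = 297 + 6·111 = 963
  S = 170 − 963 = -793
  R = 292 − 6·111 − 6·963 + 4·(-793) = -9324
Policy A (S − 65):
  T = 111
  Q = 297 + 6·111 = 963
  S = 170 − 963 (−65 from intervention) = -858
  R = 292 − 6·111 − 6·963 + 4·(-858) = -9584
ΔR = -9584 − (-9324) = -260; ΔQ = 963 − 963 = 0
Score = 5·(-260) + (-1)·0 = -1300

-1300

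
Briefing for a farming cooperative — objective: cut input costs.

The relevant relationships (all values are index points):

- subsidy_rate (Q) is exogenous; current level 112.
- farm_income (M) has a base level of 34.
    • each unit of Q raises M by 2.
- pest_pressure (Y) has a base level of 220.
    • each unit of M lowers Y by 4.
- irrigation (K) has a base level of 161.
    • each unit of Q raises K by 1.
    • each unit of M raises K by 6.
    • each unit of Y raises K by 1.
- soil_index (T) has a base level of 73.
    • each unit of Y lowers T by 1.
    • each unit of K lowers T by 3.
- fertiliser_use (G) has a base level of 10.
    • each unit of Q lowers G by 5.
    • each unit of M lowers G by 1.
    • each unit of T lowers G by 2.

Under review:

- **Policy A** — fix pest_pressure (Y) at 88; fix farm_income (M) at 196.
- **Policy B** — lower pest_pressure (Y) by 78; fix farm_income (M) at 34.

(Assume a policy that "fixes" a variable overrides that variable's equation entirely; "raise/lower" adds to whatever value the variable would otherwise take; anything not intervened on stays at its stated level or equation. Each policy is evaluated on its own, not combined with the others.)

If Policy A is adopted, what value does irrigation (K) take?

1537

Policy A (Y := 88, M := 196):
  Q = 112
  M = 196
  Y = 88
  K = 161 + 112 + 6·196 + 88 = 1537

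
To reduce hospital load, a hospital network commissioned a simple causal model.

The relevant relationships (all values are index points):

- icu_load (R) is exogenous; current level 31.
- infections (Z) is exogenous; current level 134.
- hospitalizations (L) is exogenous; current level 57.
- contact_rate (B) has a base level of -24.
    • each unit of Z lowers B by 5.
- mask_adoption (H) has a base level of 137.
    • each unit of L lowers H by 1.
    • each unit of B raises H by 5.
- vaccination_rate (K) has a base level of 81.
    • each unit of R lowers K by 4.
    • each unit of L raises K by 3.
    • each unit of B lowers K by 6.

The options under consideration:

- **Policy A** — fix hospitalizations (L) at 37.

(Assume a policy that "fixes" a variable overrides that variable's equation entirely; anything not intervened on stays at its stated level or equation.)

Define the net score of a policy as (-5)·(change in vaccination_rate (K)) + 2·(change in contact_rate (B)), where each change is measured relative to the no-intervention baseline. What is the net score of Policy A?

300

Baseline:
  R = 31
  Z = 134
  L = 57
  B = -24 − 5·134 = -694
  K = 81 − 4·31 + 3·57 − 6·(-694) = 4292
Policy A (L := 37):
  R = 31
  Z = 134
  L = 37
  B = -24 − 5·134 = -694
  K = 81 − 4·31 + 3·37 − 6·(-694) = 4232
ΔK = 4232 − 4292 = -60; ΔB = -694 − (-694) = 0
Score = (-5)·(-60) + 2·0 = 300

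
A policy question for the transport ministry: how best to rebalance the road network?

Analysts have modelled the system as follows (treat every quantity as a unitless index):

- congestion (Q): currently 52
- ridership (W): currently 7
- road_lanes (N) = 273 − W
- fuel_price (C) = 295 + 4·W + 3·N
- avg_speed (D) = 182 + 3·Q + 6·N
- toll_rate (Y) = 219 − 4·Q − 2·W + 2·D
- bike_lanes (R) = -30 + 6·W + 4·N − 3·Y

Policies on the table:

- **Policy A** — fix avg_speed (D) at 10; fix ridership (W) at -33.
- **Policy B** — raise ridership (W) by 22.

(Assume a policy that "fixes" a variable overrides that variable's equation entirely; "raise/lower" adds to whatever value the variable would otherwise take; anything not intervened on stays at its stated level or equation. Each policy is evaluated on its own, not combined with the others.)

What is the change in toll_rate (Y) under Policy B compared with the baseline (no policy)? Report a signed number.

-308

Baseline:
  Q = 52
  W = 7
  N = 273 − 7 = 266
  D = 182 + 3·52 + 6·266 = 1934
  Y = 219 − 4·52 − 2·7 + 2·1934 = 3865
Policy B (W + 22):
  Q = 52
  W = 7 + 22 = 29
  N = 273 − 29 = 244
  D = 182 + 3·52 + 6·244 = 1802
  Y = 219 − 4·52 − 2·29 + 2·1802 = 3557
Change in Y: 3557 − 3865 = -308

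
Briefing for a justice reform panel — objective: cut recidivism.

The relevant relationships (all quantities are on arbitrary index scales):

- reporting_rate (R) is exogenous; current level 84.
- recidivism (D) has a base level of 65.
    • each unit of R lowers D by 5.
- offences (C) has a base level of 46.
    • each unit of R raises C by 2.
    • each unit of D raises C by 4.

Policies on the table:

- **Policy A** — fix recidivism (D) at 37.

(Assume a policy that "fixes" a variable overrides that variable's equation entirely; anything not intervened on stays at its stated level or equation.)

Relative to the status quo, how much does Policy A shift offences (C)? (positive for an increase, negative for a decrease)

1568

Baseline:
  R = 84
  D = 65 − 5·84 = -355
  C = 46 + 2·84 + 4·(-355) = -1206
Policy A (D := 37):
  R = 84
  D = 37
  C = 46 + 2·84 + 4·37 = 362
Change in C: 362 − (-1206) = 1568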